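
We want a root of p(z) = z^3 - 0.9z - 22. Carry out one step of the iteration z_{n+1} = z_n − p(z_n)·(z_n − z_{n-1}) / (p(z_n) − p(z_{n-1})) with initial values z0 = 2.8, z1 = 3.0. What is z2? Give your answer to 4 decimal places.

2.9055

p(2.8) = -2.568000, p(3.0) = 2.300000
z2 = 3.000000 − 2.300000·(3.000000 − 2.800000) / (2.300000 − (-2.568000)) = 3.000000 − (0.460000)/(4.868000) = 2.905505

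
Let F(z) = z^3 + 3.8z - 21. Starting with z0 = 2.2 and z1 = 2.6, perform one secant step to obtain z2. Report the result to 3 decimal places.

F(2.2) = -1.99200, F(2.6) = 6.45600
z2 = 2.60000 − 6.45600·(2.60000 − 2.20000) / (6.45600 − (-1.99200)) = 2.60000 − (2.58240)/(8.44800) = 2.29432

2.294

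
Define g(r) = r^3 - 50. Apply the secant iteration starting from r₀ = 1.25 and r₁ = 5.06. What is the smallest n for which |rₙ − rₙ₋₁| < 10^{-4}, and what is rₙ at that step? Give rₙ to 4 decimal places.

g(1.25) = -48.046875, g(5.06) = 79.554216
r₂ = 5.060000 − 79.554216·(3.810000)/(127.601091) = 2.684616;  |Δ| = 2.375384
g(2.684616) = -30.651530
r₃ = 2.684616 − (-30.651530)·(-2.375384)/(-110.205746) = 3.345282;  |Δ| = 0.660666
g(3.345282) = -12.563250
r₄ = 3.345282 − (-12.563250)·(0.660666)/(18.088280) = 3.804148;  |Δ| = 0.458867
g(3.804148) = 5.051907
r₅ = 3.804148 − 5.051907·(0.458867)/(17.615157) = 3.672549;  |Δ| = 0.131600
g(3.672549) = -0.466084
r₆ = 3.672549 − (-0.466084)·(-0.131600)/(-5.517990) = 3.683664;  |Δ| = 0.011116
g(3.683664) = -0.014947
r₇ = 3.683664 − (-0.014947)·(0.011116)/(0.451137) = 3.684033;  |Δ| = 0.000368
g(3.684033) = 0.000047
r₈ = 3.684033 − 0.000047·(0.000368)/(0.014993) = 3.684031;  |Δ| = 0.000001
|r₈ − r₇| = 0.000001 < 10^{-4}

n = 8, rₙ = 3.6840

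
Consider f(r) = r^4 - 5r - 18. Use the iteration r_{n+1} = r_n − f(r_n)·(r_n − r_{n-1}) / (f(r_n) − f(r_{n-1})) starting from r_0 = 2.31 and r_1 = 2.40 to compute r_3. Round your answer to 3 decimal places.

2.334

f(2.31) = -1.07604, f(2.40) = 3.17760
r_2 = 2.40000 − 3.17760·(2.40000 − 2.31000) / (3.17760 − (-1.07604)) = 2.40000 − (0.28598)/(4.25364) = 2.33277
f(2.33277) = -0.05062
r_3 = 2.33277 − (-0.05062)·(2.33277 − 2.40000) / (-0.05062 − 3.17760) = 2.33277 − (0.00340)/(-3.22822) = 2.33382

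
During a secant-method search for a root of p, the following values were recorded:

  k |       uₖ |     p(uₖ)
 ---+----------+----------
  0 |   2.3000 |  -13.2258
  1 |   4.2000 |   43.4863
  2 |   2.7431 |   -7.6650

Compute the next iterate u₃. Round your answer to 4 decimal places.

u₃ = 2.7431 − (-7.6650)·(2.7431 − 4.2000) / (-7.6650 − 43.4863)
   = 2.7431 − (11.167139)/(-51.151300) = 2.961416

2.9614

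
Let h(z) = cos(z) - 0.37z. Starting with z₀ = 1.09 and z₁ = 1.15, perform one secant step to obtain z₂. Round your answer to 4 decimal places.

1.1366

h(1.09) = 0.059185, h(1.15) = -0.017013
z₂ = 1.150000 − (-0.017013)·(1.150000 − 1.090000) / (-0.017013 − 0.059185) = 1.150000 − (-0.001021)/(-0.076198) = 1.136604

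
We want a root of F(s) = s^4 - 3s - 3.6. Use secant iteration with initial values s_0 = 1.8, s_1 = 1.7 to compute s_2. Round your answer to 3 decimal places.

1.719

F(1.8) = 1.49760, F(1.7) = -0.34790
s_2 = 1.70000 − (-0.34790)·(1.70000 − 1.80000) / (-0.34790 − 1.49760) = 1.70000 − (0.03479)/(-1.84550) = 1.71885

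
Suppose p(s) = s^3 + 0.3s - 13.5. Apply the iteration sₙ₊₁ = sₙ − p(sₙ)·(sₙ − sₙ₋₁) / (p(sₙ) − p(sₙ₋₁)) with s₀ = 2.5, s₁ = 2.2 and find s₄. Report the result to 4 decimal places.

p(2.5) = 2.875000, p(2.2) = -2.192000
s₂ = 2.200000 − (-2.192000)·(2.200000 − 2.500000) / (-2.192000 − 2.875000) = 2.200000 − (0.657600)/(-5.067000) = 2.329781
p(2.329781) = -0.155296
s₃ = 2.329781 − (-0.155296)·(2.329781 − 2.200000) / (-0.155296 − (-2.192000)) = 2.329781 − (-0.020154)/(2.036704) = 2.339677
p(2.339677) = 0.009495
s₄ = 2.339677 − 0.009495·(2.339677 − 2.329781) / (0.009495 − (-0.155296)) = 2.339677 − (0.000094)/(0.164791) = 2.339106

2.3391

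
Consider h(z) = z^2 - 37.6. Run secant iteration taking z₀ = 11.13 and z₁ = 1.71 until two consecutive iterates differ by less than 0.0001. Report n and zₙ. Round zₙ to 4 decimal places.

n = 8, zₙ = 6.1319

h(11.13) = 86.276900, h(1.71) = -34.675900
z₂ = 1.710000 − (-34.675900)·(-9.420000)/(-120.952800) = 4.410615;  |Δ| = 2.700615
h(4.410615) = -18.146473
z₃ = 4.410615 − (-18.146473)·(2.700615)/(16.529427) = 7.375427;  |Δ| = 2.964812
h(7.375427) = 16.796926
z₄ = 7.375427 − 16.796926·(2.964812)/(34.943399) = 5.950273;  |Δ| = 1.425154
h(5.950273) = -2.194250
z₅ = 5.950273 − (-2.194250)·(-1.425154)/(-18.991176) = 6.114936;  |Δ| = 0.164663
h(6.114936) = -0.207556
z₆ = 6.114936 − (-0.207556)·(0.164663)/(1.986693) = 6.132139;  |Δ| = 0.017203
h(6.132139) = 0.003129
z₇ = 6.132139 − 0.003129·(0.017203)/(0.210685) = 6.131884;  |Δ| = 0.000255
h(6.131884) = -0.000004
z₈ = 6.131884 − (-0.000004)·(-0.000255)/(-0.003133) = 6.131884;  |Δ| = 0.000000
|z₈ − z₇| = 0.000000 < 0.0001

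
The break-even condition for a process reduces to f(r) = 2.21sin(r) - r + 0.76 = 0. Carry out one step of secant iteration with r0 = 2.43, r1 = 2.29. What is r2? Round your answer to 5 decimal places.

f(2.43) = -0.2267799, f(2.29) = 0.1326506
r2 = 2.2900000 − 0.1326506·(2.2900000 − 2.4300000) / (0.1326506 − (-0.2267799)) = 2.2900000 − (-0.0185711)/(0.3594305) = 2.3416681

2.34167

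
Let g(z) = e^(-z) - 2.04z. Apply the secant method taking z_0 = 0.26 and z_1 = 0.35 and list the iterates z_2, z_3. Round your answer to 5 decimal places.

0.34665, 0.34661

g(0.26) = 0.2406516, g(0.35) = -0.0093119
z_2 = 0.3500000 − (-0.0093119)·(0.3500000 − 0.2600000) / (-0.0093119 − 0.2406516) = 0.3500000 − (-0.0008381)/(-0.2499635) = 0.3466472
g(0.3466472) = -0.0001056
z_3 = 0.3466472 − (-0.0001056)·(0.3466472 − 0.3500000) / (-0.0001056 − (-0.0093119)) = 0.3466472 − (0.0000004)/(0.0092063) = 0.3466088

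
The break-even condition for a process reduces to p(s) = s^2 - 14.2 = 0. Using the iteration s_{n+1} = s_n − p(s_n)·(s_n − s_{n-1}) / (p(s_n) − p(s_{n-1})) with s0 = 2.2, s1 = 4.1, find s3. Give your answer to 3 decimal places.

p(2.2) = -9.36000, p(4.1) = 2.61000
s2 = 4.10000 − 2.61000·(4.10000 − 2.20000) / (2.61000 − (-9.36000)) = 4.10000 − (4.95900)/(11.97000) = 3.68571
p(3.68571) = -0.61551
s3 = 3.68571 − (-0.61551)·(3.68571 − 4.10000) / (-0.61551 − 2.61000) = 3.68571 − (0.25500)/(-3.22551) = 3.76477

3.765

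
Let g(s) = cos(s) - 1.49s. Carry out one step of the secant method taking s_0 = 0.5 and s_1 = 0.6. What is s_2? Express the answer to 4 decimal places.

0.5659

g(0.5) = 0.132583, g(0.6) = -0.068664
s_2 = 0.600000 − (-0.068664)·(0.600000 − 0.500000) / (-0.068664 − 0.132583) = 0.600000 − (-0.006866)/(-0.201247) = 0.565881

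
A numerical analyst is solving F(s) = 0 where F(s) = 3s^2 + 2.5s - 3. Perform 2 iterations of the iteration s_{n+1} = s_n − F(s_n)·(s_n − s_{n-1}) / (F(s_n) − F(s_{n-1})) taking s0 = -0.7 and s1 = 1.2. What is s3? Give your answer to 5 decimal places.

F(-0.7) = -3.2800000, F(1.2) = 4.3200000
s2 = 1.2000000 − 4.3200000·(1.2000000 − (-0.7000000)) / (4.3200000 − (-3.2800000)) = 1.2000000 − (8.2080000)/(7.6000000) = 0.1200000
F(0.1200000) = -2.6568000
s3 = 0.1200000 − (-2.6568000)·(0.1200000 − 1.2000000) / (-2.6568000 − 4.3200000) = 0.1200000 − (2.8693440)/(-6.9768000) = 0.5312693

0.53127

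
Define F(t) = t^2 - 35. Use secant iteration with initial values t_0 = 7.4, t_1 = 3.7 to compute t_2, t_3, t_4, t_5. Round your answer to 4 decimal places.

F(7.4) = 19.760000, F(3.7) = -21.310000
t_2 = 3.700000 − (-21.310000)·(3.700000 − 7.400000) / (-21.310000 − 19.760000) = 3.700000 − (78.847000)/(-41.070000) = 5.619820
F(5.619820) = -3.417625
t_3 = 5.619820 − (-3.417625)·(5.619820 − 3.700000) / (-3.417625 − (-21.310000)) = 5.619820 − (-6.561225)/(17.892375) = 5.986525
F(5.986525) = 0.838480
t_4 = 5.986525 − 0.838480·(5.986525 − 5.619820) / (0.838480 − (-3.417625)) = 5.986525 − (0.307475)/(4.256105) = 5.914282
F(5.914282) = -0.021273
t_5 = 5.914282 − (-0.021273)·(5.914282 − 5.986525) / (-0.021273 − 0.838480) = 5.914282 − (0.001537)/(-0.859753) = 5.916069

5.6198, 5.9865, 5.9143, 5.9161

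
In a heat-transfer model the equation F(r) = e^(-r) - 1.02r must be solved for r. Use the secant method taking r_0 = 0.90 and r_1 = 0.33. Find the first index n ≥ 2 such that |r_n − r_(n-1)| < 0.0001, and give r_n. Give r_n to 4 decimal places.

n = 5, r_n = 0.5600

F(0.90) = -0.511430, F(0.33) = 0.382324
r_2 = 0.330000 − 0.382324·(-0.570000)/(0.893754) = 0.573831;  |Δ| = 0.243831
F(0.573831) = -0.021944
r_3 = 0.573831 − (-0.021944)·(0.243831)/(-0.404268) = 0.560595;  |Δ| = 0.013235
F(0.560595) = -0.000938
r_4 = 0.560595 − (-0.000938)·(-0.013235)/(0.021006) = 0.560004;  |Δ| = 0.000591
F(0.560004) = 0.000002
r_5 = 0.560004 − 0.000002·(-0.000591)/(0.000940) = 0.560006;  |Δ| = 0.000001
|r_5 − r_4| = 0.000001 < 0.0001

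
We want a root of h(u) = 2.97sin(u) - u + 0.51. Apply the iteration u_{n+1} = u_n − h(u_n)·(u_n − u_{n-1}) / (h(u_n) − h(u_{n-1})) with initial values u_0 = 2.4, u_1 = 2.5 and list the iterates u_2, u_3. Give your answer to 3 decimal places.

2.435, 2.436

h(2.4) = 0.11613, h(2.5) = -0.21254
u_2 = 2.50000 − (-0.21254)·(2.50000 − 2.40000) / (-0.21254 − 0.11613) = 2.50000 − (-0.02125)/(-0.32866) = 2.43533
h(2.43533) = 0.00218
u_3 = 2.43533 − 0.00218·(2.43533 − 2.50000) / (0.00218 − (-0.21254)) = 2.43533 − (-0.00014)/(0.21471) = 2.43599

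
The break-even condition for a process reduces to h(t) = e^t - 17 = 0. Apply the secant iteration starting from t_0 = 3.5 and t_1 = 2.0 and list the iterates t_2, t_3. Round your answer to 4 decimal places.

h(3.5) = 16.115452, h(2.0) = -9.610944
t_2 = 2.000000 − (-9.610944)·(2.000000 − 3.500000) / (-9.610944 − 16.115452) = 2.000000 − (14.416416)/(-25.726396) = 2.560374
h(2.560374) = -4.059337
t_3 = 2.560374 − (-4.059337)·(2.560374 − 2.000000) / (-4.059337 − (-9.610944)) = 2.560374 − (-2.274749)/(5.551606) = 2.970121

2.5604, 2.9701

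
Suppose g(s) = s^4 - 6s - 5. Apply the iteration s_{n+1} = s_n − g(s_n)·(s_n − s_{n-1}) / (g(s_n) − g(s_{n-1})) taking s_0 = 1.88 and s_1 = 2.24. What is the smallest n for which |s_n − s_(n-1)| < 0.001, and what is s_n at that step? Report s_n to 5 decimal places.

n = 5, s_n = 2.03717

g(1.88) = -3.7880166, g(2.24) = 6.7363098
s_2 = 2.2400000 − 6.7363098·(0.3600000)/(10.5243264) = 2.0095747;  |Δ| = 0.2304253
g(2.0095747) = -0.7488517
s_3 = 2.0095747 − (-0.7488517)·(-0.2304253)/(-7.4851615) = 2.0326275;  |Δ| = 0.0230529
g(2.0326275) = -0.1258561
s_4 = 2.0326275 − (-0.1258561)·(0.0230529)/(0.6229956) = 2.0372846;  |Δ| = 0.0046571
g(2.0372846) = 0.0031798
s_5 = 2.0372846 − 0.0031798·(0.0046571)/(0.1290359) = 2.0371698;  |Δ| = 0.0001148
|s_5 − s_4| = 0.0001148 < 0.001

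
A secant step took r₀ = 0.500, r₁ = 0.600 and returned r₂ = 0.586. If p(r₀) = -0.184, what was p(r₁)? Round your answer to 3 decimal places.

0.030

The secant line through (0.500, -0.184) and (0.600, p(r₁)) crosses zero at r₂ = 0.586.
So (0.500, -0.184), (0.600, p(r₁)), (0.586, 0) are collinear:
p(r₁) = -0.184 · (0.600 − 0.586) / (0.500 − 0.586) = -0.184 · (0.01400)/(-0.08600) = 0.02995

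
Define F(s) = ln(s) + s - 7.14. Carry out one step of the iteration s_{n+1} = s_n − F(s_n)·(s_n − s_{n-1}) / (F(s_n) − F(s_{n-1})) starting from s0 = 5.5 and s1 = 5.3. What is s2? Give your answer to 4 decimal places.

5.4454

F(5.5) = 0.064748, F(5.3) = -0.172293
s2 = 5.300000 − (-0.172293)·(5.300000 − 5.500000) / (-0.172293 − 0.064748) = 5.300000 − (0.034459)/(-0.237041) = 5.445370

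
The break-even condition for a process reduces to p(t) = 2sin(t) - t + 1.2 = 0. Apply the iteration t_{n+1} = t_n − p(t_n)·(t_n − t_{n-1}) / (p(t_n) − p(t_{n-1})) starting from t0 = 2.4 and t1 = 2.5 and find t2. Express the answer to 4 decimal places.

2.4594

p(2.4) = 0.150926, p(2.5) = -0.103056
t2 = 2.500000 − (-0.103056)·(2.500000 − 2.400000) / (-0.103056 − 0.150926) = 2.500000 − (-0.010306)/(-0.253982) = 2.459424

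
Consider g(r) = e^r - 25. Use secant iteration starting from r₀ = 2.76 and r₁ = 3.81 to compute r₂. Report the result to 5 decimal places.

g(2.76) = -9.2001571, g(3.81) = 20.1504389
r₂ = 3.8100000 − 20.1504389·(3.8100000 − 2.7600000) / (20.1504389 − (-9.2001571)) = 3.8100000 − (21.1579608)/(29.3505959) = 3.0891301

3.08913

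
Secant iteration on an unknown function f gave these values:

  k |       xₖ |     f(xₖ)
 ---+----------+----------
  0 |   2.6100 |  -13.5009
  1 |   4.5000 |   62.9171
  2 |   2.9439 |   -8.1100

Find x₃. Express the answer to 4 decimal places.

3.1216

x₃ = 2.9439 − (-8.1100)·(2.9439 − 4.5000) / (-8.1100 − 62.9171)
   = 2.9439 − (12.619971)/(-71.027100) = 3.121578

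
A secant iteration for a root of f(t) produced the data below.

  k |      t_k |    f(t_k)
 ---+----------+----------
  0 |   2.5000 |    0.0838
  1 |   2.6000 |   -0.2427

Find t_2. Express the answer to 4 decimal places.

t_2 = 2.6000 − (-0.2427)·(2.6000 − 2.5000) / (-0.2427 − 0.0838)
   = 2.6000 − (-0.024270)/(-0.326500) = 2.525666

2.5257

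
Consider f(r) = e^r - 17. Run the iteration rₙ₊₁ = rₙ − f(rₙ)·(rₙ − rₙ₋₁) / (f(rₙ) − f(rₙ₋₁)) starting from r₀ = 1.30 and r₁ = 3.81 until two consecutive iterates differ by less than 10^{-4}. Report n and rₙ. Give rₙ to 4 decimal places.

f(1.30) = -13.330703, f(3.81) = 28.150439
r₂ = 3.810000 − 28.150439·(2.510000)/(41.481142) = 2.106633;  |Δ| = 1.703367
f(2.106633) = -8.779482
r₃ = 2.106633 − (-8.779482)·(-1.703367)/(-36.929921) = 2.511581;  |Δ| = 0.404947
f(2.511581) = -4.675605
r₄ = 2.511581 − (-4.675605)·(0.404947)/(4.103878) = 2.972943;  |Δ| = 0.461362
f(2.972943) = 2.549367
r₅ = 2.972943 − 2.549367·(0.461362)/(7.224972) = 2.810149;  |Δ| = 0.162794
f(2.810149) = -0.387607
r₆ = 2.810149 − (-0.387607)·(-0.162794)/(-2.936975) = 2.831634;  |Δ| = 0.021485
f(2.831634) = -0.026833
r₇ = 2.831634 − (-0.026833)·(0.021485)/(0.360775) = 2.833232;  |Δ| = 0.001598
f(2.833232) = 0.000311
r₈ = 2.833232 − 0.000311·(0.001598)/(0.027144) = 2.833213;  |Δ| = 0.000018
|r₈ − r₇| = 0.000018 < 10^{-4}

n = 8, rₙ = 2.8332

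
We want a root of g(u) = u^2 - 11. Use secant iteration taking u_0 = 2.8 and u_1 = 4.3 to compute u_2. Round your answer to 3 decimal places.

g(2.8) = -3.16000, g(4.3) = 7.49000
u_2 = 4.30000 − 7.49000·(4.30000 − 2.80000) / (7.49000 − (-3.16000)) = 4.30000 − (11.23500)/(10.65000) = 3.24507

3.245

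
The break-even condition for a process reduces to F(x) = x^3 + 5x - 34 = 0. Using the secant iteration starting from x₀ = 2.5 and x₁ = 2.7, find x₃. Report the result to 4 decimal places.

F(2.5) = -5.875000, F(2.7) = -0.817000
x₂ = 2.700000 − (-0.817000)·(2.700000 − 2.500000) / (-0.817000 − (-5.875000)) = 2.700000 − (-0.163400)/(5.058000) = 2.732305
F(2.732305) = 0.059529
x₃ = 2.732305 − 0.059529·(2.732305 − 2.700000) / (0.059529 − (-0.817000)) = 2.732305 − (0.001923)/(0.876529) = 2.730111

2.7301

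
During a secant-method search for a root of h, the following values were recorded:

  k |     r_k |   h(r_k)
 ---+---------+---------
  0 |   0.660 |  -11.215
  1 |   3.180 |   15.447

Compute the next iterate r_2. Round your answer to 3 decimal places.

1.720

r_2 = 3.180 − 15.447·(3.180 − 0.660) / (15.447 − (-11.215))
   = 3.180 − (38.92644)/(26.66200) = 1.72000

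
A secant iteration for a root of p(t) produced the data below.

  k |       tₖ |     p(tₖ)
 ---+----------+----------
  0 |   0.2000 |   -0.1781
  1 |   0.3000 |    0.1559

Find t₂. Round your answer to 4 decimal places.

0.2533

t₂ = 0.3000 − 0.1559·(0.3000 − 0.2000) / (0.1559 − (-0.1781))
   = 0.3000 − (0.015590)/(0.334000) = 0.253323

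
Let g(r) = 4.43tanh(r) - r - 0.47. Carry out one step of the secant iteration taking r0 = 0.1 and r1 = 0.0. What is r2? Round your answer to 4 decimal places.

0.1376

g(0.1) = -0.128471, g(0.0) = -0.470000
r2 = 0.000000 − (-0.470000)·(0.000000 − 0.100000) / (-0.470000 − (-0.128471)) = 0.000000 − (0.047000)/(-0.341529) = 0.137616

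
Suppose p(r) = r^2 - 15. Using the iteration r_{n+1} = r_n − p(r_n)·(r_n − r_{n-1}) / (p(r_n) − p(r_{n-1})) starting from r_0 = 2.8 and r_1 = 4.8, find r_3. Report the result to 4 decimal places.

3.8588

p(2.8) = -7.160000, p(4.8) = 8.040000
r_2 = 4.800000 − 8.040000·(4.800000 − 2.800000) / (8.040000 − (-7.160000)) = 4.800000 − (16.080000)/(15.200000) = 3.742105
p(3.742105) = -0.996648
r_3 = 3.742105 − (-0.996648)·(3.742105 − 4.800000) / (-0.996648 − 8.040000) = 3.742105 − (1.054349)/(-9.036648) = 3.858780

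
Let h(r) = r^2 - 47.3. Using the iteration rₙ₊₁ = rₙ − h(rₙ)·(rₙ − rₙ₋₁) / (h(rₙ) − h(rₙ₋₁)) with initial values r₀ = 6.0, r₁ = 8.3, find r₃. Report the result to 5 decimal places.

6.86927

h(6.0) = -11.3000000, h(8.3) = 21.5900000
r₂ = 8.3000000 − 21.5900000·(8.3000000 − 6.0000000) / (21.5900000 − (-11.3000000)) = 8.3000000 − (49.6570000)/(32.8900000) = 6.7902098
h(6.7902098) = -1.1930510
r₃ = 6.7902098 − (-1.1930510)·(6.7902098 − 8.3000000) / (-1.1930510 − 21.5900000) = 6.7902098 − (1.8012567)/(-22.7830510) = 6.8692711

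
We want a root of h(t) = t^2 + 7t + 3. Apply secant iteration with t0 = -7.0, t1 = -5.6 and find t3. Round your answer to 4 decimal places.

h(-7.0) = 3.000000, h(-5.6) = -4.840000
t2 = -5.600000 − (-4.840000)·(-5.600000 − (-7.000000)) / (-4.840000 − 3.000000) = -5.600000 − (-6.776000)/(-7.840000) = -6.464286
h(-6.464286) = -0.463010
t3 = -6.464286 − (-0.463010)·(-6.464286 − (-5.600000)) / (-0.463010 − (-4.840000)) = -6.464286 − (0.400173)/(4.376990) = -6.555712

-6.5557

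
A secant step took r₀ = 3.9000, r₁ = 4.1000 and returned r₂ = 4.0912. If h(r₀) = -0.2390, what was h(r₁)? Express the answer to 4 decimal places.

The secant line through (3.9000, -0.2390) and (4.1000, h(r₁)) crosses zero at r₂ = 4.0912.
So (3.9000, -0.2390), (4.1000, h(r₁)), (4.0912, 0) are collinear:
h(r₁) = -0.2390 · (4.1000 − 4.0912) / (3.9000 − 4.0912) = -0.2390 · (0.008800)/(-0.191200) = 0.011000

0.0110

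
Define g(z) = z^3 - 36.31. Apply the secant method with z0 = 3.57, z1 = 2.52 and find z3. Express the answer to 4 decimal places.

g(3.57) = 9.189293, g(2.52) = -20.306992
z2 = 2.520000 − (-20.306992)·(2.520000 − 3.570000) / (-20.306992 − 9.189293) = 2.520000 − (21.322342)/(-29.496285) = 3.242882
g(3.242882) = -2.206924
z3 = 3.242882 − (-2.206924)·(3.242882 − 2.520000) / (-2.206924 − (-20.306992)) = 3.242882 − (-1.595346)/(18.100068) = 3.331023

3.3310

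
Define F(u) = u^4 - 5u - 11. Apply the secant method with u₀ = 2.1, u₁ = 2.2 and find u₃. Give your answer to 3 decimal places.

2.161

F(2.1) = -2.05190, F(2.2) = 1.42560
u₂ = 2.20000 − 1.42560·(2.20000 − 2.10000) / (1.42560 − (-2.05190)) = 2.20000 − (0.14256)/(3.47750) = 2.15901
F(2.15901) = -0.06728
u₃ = 2.15901 − (-0.06728)·(2.15901 − 2.20000) / (-0.06728 − 1.42560) = 2.15901 − (0.00276)/(-1.49288) = 2.16085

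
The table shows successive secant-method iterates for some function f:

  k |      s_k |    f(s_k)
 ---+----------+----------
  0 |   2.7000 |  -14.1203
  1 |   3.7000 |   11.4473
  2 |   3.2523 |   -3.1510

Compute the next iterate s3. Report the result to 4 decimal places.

3.3489

s3 = 3.2523 − (-3.1510)·(3.2523 − 3.7000) / (-3.1510 − 11.4473)
   = 3.2523 − (1.410703)/(-14.598300) = 3.348935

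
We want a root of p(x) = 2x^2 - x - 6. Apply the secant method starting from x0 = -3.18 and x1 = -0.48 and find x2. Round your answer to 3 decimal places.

-1.088

p(-3.18) = 17.40480, p(-0.48) = -5.05920
x2 = -0.48000 − (-5.05920)·(-0.48000 − (-3.18000)) / (-5.05920 − 17.40480) = -0.48000 − (-13.65984)/(-22.46400) = -1.08808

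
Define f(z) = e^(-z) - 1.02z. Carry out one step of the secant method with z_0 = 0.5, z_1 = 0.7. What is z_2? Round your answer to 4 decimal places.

0.5615

f(0.5) = 0.096531, f(0.7) = -0.217415
z_2 = 0.700000 − (-0.217415)·(0.700000 − 0.500000) / (-0.217415 − 0.096531) = 0.700000 − (-0.043483)/(-0.313945) = 0.561495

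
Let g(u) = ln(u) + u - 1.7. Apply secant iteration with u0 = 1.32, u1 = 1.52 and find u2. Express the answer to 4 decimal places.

g(1.32) = -0.102368, g(1.52) = 0.238710
u2 = 1.520000 − 0.238710·(1.520000 − 1.320000) / (0.238710 − (-0.102368)) = 1.520000 − (0.047742)/(0.341079) = 1.380026

1.3800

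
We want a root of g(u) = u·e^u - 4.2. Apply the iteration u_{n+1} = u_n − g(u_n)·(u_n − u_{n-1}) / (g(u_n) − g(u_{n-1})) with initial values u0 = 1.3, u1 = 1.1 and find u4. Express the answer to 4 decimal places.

1.2289

g(1.3) = 0.570086, g(1.1) = -0.895417
u2 = 1.100000 − (-0.895417)·(1.100000 − 1.300000) / (-0.895417 − 0.570086) = 1.100000 − (0.179083)/(-1.465503) = 1.222199
g(1.222199) = -0.051067
u3 = 1.222199 − (-0.051067)·(1.222199 − 1.100000) / (-0.051067 − (-0.895417)) = 1.222199 − (-0.006240)/(0.844351) = 1.229590
g(1.229590) = 0.004985
u4 = 1.229590 − 0.004985·(1.229590 − 1.222199) / (0.004985 − (-0.051067)) = 1.229590 − (0.000037)/(0.056052) = 1.228933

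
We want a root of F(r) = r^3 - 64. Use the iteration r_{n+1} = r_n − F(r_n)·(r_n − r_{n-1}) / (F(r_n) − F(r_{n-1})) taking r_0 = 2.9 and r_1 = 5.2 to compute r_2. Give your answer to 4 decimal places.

3.6839

F(2.9) = -39.611000, F(5.2) = 76.608000
r_2 = 5.200000 − 76.608000·(5.200000 − 2.900000) / (76.608000 − (-39.611000)) = 5.200000 − (176.198400)/(116.219000) = 3.683911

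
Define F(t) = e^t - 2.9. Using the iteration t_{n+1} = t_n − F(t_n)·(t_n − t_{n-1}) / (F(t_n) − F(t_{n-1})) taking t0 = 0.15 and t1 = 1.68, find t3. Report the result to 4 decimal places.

0.9839

F(0.15) = -1.738166, F(1.68) = 2.465556
t2 = 1.680000 − 2.465556·(1.680000 − 0.150000) / (2.465556 − (-1.738166)) = 1.680000 − (3.772301)/(4.203722) = 0.782628
F(0.782628) = -0.712786
t3 = 0.782628 − (-0.712786)·(0.782628 − 1.680000) / (-0.712786 − 2.465556) = 0.782628 − (0.639634)/(-3.178342) = 0.983876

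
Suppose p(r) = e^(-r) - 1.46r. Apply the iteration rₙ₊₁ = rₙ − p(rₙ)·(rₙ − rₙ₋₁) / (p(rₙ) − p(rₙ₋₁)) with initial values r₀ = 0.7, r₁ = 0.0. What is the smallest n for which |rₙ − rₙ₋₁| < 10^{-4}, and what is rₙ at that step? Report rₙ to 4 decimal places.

p(0.7) = -0.525415, p(0.0) = 1.000000
r₂ = 0.000000 − 1.000000·(-0.700000)/(1.525415) = 0.458892;  |Δ| = 0.458892
p(0.458892) = -0.037998
r₃ = 0.458892 − (-0.037998)·(0.458892)/(-1.037998) = 0.442093;  |Δ| = 0.016799
p(0.442093) = -0.002766
r₄ = 0.442093 − (-0.002766)·(-0.016799)/(0.035232) = 0.440774;  |Δ| = 0.001319
p(0.440774) = 0.000008
r₅ = 0.440774 − 0.000008·(-0.001319)/(0.002773) = 0.440778;  |Δ| = 0.000004
|r₅ − r₄| = 0.000004 < 10^{-4}

n = 5, rₙ = 0.4408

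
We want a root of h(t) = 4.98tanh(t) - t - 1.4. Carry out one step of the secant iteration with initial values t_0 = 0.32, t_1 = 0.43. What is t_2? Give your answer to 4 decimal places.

0.3735

h(0.32) = -0.178656, h(0.43) = 0.188500
t_2 = 0.430000 − 0.188500·(0.430000 − 0.320000) / (0.188500 − (-0.178656)) = 0.430000 − (0.020735)/(0.367156) = 0.373525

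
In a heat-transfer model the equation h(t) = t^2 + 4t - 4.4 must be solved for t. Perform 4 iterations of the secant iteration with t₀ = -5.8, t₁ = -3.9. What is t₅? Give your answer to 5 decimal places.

-4.89827

h(-5.8) = 6.0400000, h(-3.9) = -4.7900000
t₂ = -3.9000000 − (-4.7900000)·(-3.9000000 − (-5.8000000)) / (-4.7900000 − 6.0400000) = -3.9000000 − (-9.1010000)/(-10.8300000) = -4.7403509
h(-4.7403509) = -0.8904771
t₃ = -4.7403509 − (-0.8904771)·(-4.7403509 − (-3.9000000)) / (-0.8904771 − (-4.7900000)) = -4.7403509 − (0.7483132)/(3.8995229) = -4.9322495
h(-4.9322495) = 0.1980873
t₄ = -4.9322495 − 0.1980873·(-4.9322495 − (-4.7403509)) / (0.1980873 − (-0.8904771)) = -4.9322495 − (-0.0380127)/(1.0885644) = -4.8973295
h(-4.8973295) = -0.0054817
t₅ = -4.8973295 − (-0.0054817)·(-4.8973295 − (-4.9322495)) / (-0.0054817 − 0.1980873) = -4.8973295 − (-0.0001914)/(-0.2035690) = -4.8982698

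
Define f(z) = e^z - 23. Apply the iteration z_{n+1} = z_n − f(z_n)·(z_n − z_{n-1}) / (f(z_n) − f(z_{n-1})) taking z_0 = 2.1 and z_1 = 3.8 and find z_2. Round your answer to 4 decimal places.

2.7902

f(2.1) = -14.833830, f(3.8) = 21.701184
z_2 = 3.800000 − 21.701184·(3.800000 − 2.100000) / (21.701184 − (-14.833830)) = 3.800000 − (36.892014)/(36.535015) = 2.790229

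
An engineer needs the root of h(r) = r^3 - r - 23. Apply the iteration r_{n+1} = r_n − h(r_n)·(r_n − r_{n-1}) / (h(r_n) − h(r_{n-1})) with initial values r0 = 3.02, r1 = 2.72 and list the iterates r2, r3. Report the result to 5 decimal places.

2.95580, 2.96148

h(3.02) = 1.5236080, h(2.72) = -5.5963520
r2 = 2.7200000 − (-5.5963520)·(2.7200000 − 3.0200000) / (-5.5963520 − 1.5236080) = 2.7200000 − (1.6789056)/(-7.1199600) = 2.9558027
h(2.9558027) = -0.1316362
r3 = 2.9558027 − (-0.1316362)·(2.9558027 − 2.7200000) / (-0.1316362 − (-5.5963520)) = 2.9558027 − (-0.0310402)/(5.4647158) = 2.9614828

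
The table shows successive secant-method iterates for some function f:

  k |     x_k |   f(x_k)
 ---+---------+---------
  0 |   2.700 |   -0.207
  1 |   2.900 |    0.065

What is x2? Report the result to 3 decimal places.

2.852

x2 = 2.900 − 0.065·(2.900 − 2.700) / (0.065 − (-0.207))
   = 2.900 − (0.01300)/(0.27200) = 2.85221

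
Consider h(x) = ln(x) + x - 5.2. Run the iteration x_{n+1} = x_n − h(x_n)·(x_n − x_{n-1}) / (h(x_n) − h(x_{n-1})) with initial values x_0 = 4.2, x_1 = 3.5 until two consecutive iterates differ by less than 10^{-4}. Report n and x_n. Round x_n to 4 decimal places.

h(4.2) = 0.435085, h(3.5) = -0.447237
x_2 = 3.500000 − (-0.447237)·(-0.700000)/(-0.882322) = 3.854821;  |Δ| = 0.354821
h(3.854821) = 0.004145
x_3 = 3.854821 − 0.004145·(0.354821)/(0.451382) = 3.851562;  |Δ| = 0.003258
h(3.851562) = 0.000041
x_4 = 3.851562 − 0.000041·(-0.003258)/(-0.004104) = 3.851530;  |Δ| = 0.000033
|x_4 − x_3| = 0.000033 < 10^{-4}

n = 4, x_n = 3.8515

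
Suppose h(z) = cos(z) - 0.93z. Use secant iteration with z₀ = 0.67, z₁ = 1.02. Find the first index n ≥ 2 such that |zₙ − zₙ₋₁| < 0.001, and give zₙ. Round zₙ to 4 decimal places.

n = 4, zₙ = 0.7711

h(0.67) = 0.160722, h(1.02) = -0.425234
z₂ = 1.020000 − (-0.425234)·(0.350000)/(-0.585956) = 0.766001;  |Δ| = 0.253999
h(0.766001) = 0.008307
z₃ = 0.766001 − 0.008307·(-0.253999)/(0.433541) = 0.770868;  |Δ| = 0.004867
h(0.770868) = 0.000398
z₄ = 0.770868 − 0.000398·(0.004867)/(-0.007909) = 0.771113;  |Δ| = 0.000245
|z₄ − z₃| = 0.000245 < 0.001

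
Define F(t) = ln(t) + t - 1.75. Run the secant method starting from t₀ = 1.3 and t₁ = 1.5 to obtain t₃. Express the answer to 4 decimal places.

1.4079

F(1.3) = -0.187636, F(1.5) = 0.155465
t₂ = 1.500000 − 0.155465·(1.500000 − 1.300000) / (0.155465 − (-0.187636)) = 1.500000 − (0.031093)/(0.343101) = 1.409376
F(1.409376) = 0.002524
t₃ = 1.409376 − 0.002524·(1.409376 − 1.500000) / (0.002524 − 0.155465) = 1.409376 − (-0.000229)/(-0.152941) = 1.407881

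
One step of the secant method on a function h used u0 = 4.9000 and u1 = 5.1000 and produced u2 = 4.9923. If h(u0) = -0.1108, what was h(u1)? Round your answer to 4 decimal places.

The secant line through (4.9000, -0.1108) and (5.1000, h(u1)) crosses zero at u2 = 4.9923.
So (4.9000, -0.1108), (5.1000, h(u1)), (4.9923, 0) are collinear:
h(u1) = -0.1108 · (5.1000 − 4.9923) / (4.9000 − 4.9923) = -0.1108 · (0.107700)/(-0.092300) = 0.129287

0.1293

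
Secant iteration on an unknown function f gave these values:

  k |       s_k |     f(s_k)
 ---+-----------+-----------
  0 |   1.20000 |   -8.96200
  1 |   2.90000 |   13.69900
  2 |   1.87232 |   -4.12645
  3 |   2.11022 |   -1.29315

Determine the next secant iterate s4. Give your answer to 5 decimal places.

2.21880

s4 = 2.11022 − (-1.29315)·(2.11022 − 1.87232) / (-1.29315 − (-4.12645))
   = 2.11022 − (-0.3076404)/(2.8333000) = 2.2188002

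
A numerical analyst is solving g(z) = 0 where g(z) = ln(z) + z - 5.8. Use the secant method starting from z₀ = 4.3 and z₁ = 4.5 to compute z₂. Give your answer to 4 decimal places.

g(4.3) = -0.041385, g(4.5) = 0.204077
z₂ = 4.500000 − 0.204077·(4.500000 − 4.300000) / (0.204077 − (-0.041385)) = 4.500000 − (0.040815)/(0.245462) = 4.333720

4.3337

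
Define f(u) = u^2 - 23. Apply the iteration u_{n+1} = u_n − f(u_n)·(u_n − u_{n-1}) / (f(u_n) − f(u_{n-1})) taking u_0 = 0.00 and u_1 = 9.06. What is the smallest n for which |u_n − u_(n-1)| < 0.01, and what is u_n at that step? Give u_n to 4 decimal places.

f(0.00) = -23.000000, f(9.06) = 59.083600
u_2 = 9.060000 − 59.083600·(9.060000)/(82.083600) = 2.538631;  |Δ| = 6.521369
f(2.538631) = -16.555351
u_3 = 2.538631 − (-16.555351)·(-6.521369)/(-75.638951) = 3.965985;  |Δ| = 1.427354
f(3.965985) = -7.270962
u_4 = 3.965985 − (-7.270962)·(1.427354)/(9.284389) = 5.083801;  |Δ| = 1.117816
f(5.083801) = 2.845030
u_5 = 5.083801 − 2.845030·(1.117816)/(10.115992) = 4.769425;  |Δ| = 0.314375
f(4.769425) = -0.252582
u_6 = 4.769425 − (-0.252582)·(-0.314375)/(-3.097612) = 4.795060;  |Δ| = 0.025634
f(4.795060) = -0.007402
u_7 = 4.795060 − (-0.007402)·(0.025634)/(0.245180) = 4.795834;  |Δ| = 0.000774
|u_7 − u_6| = 0.000774 < 0.01

n = 7, u_n = 4.7958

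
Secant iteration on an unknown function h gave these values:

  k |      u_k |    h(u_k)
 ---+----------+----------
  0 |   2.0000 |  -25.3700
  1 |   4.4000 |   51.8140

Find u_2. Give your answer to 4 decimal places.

u_2 = 4.4000 − 51.8140·(4.4000 − 2.0000) / (51.8140 − (-25.3700))
   = 4.4000 − (124.353600)/(77.184000) = 2.788868

2.7889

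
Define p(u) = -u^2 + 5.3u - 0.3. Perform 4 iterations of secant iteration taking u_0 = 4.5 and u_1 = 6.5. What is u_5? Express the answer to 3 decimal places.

p(4.5) = 3.30000, p(6.5) = -8.10000
u_2 = 6.50000 − (-8.10000)·(6.50000 − 4.50000) / (-8.10000 − 3.30000) = 6.50000 − (-16.20000)/(-11.40000) = 5.07895
p(5.07895) = 0.82271
u_3 = 5.07895 − 0.82271·(5.07895 − 6.50000) / (0.82271 − (-8.10000)) = 5.07895 − (-1.16912)/(8.92271) = 5.20997
p(5.20997) = 0.16903
u_4 = 5.20997 − 0.16903·(5.20997 − 5.07895) / (0.16903 − 0.82271) = 5.20997 − (0.02215)/(-0.65369) = 5.24386
p(5.24386) = -0.00559
u_5 = 5.24386 − (-0.00559)·(5.24386 − 5.20997) / (-0.00559 − 0.16903) = 5.24386 − (-0.00019)/(-0.17462) = 5.24277

5.243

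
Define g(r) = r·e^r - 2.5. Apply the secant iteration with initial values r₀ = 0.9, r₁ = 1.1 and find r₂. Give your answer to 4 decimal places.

0.9525

g(0.9) = -0.286357, g(1.1) = 0.804583
r₂ = 1.100000 − 0.804583·(1.100000 − 0.900000) / (0.804583 − (-0.286357)) = 1.100000 − (0.160917)/(1.090940) = 0.952497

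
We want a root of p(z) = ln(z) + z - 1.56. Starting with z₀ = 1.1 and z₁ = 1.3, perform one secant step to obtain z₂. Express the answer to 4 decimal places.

1.2987

p(1.1) = -0.364690, p(1.3) = 0.002364
z₂ = 1.300000 − 0.002364·(1.300000 − 1.100000) / (0.002364 − (-0.364690)) = 1.300000 − (0.000473)/(0.367054) = 1.298712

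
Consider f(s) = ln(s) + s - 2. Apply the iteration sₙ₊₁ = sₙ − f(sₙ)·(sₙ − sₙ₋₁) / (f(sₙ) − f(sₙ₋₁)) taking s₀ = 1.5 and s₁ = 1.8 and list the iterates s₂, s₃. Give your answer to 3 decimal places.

f(1.5) = -0.09453, f(1.8) = 0.38779
s₂ = 1.80000 − 0.38779·(1.80000 − 1.50000) / (0.38779 − (-0.09453)) = 1.80000 − (0.11634)/(0.48232) = 1.55880
f(1.55880) = 0.00272
s₃ = 1.55880 − 0.00272·(1.55880 − 1.80000) / (0.00272 − 0.38779) = 1.55880 − (-0.00066)/(-0.38507) = 1.55710

1.559, 1.557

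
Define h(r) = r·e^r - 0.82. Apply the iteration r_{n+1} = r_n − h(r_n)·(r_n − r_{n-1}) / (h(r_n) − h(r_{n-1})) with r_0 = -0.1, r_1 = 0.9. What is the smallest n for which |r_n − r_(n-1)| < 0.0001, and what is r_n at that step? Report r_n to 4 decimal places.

h(-0.1) = -0.910484, h(0.9) = 1.393643
r_2 = 0.900000 − 1.393643·(1.000000)/(2.304127) = 0.295154;  |Δ| = 0.604846
h(0.295154) = -0.423511
r_3 = 0.295154 − (-0.423511)·(-0.604846)/(-1.817153) = 0.436121;  |Δ| = 0.140967
h(0.436121) = -0.145454
r_4 = 0.436121 − (-0.145454)·(0.140967)/(0.278056) = 0.509862;  |Δ| = 0.073741
h(0.509862) = 0.028952
r_5 = 0.509862 − 0.028952·(0.073741)/(0.174406) = 0.497621;  |Δ| = 0.012241
h(0.497621) = -0.001512
r_6 = 0.497621 − (-0.001512)·(-0.012241)/(-0.030463) = 0.498228;  |Δ| = 0.000607
h(0.498228) = -0.000015
r_7 = 0.498228 − (-0.000015)·(0.000607)/(0.001497) = 0.498234;  |Δ| = 0.000006
|r_7 − r_6| = 0.000006 < 0.0001

n = 7, r_n = 0.4982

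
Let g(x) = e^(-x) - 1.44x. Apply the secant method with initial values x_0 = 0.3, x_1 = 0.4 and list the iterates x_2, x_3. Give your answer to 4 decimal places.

0.4440, 0.4450

g(0.3) = 0.308818, g(0.4) = 0.094320
x_2 = 0.400000 − 0.094320·(0.400000 − 0.300000) / (0.094320 − 0.308818) = 0.400000 − (0.009432)/(-0.214498) = 0.443972
g(0.443972) = 0.002163
x_3 = 0.443972 − 0.002163·(0.443972 − 0.400000) / (0.002163 − 0.094320) = 0.443972 − (0.000095)/(-0.092157) = 0.445004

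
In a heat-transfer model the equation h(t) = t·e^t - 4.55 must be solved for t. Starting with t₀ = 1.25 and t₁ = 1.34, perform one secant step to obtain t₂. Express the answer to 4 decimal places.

1.2723

h(1.25) = -0.187071, h(1.34) = 0.567518
t₂ = 1.340000 − 0.567518·(1.340000 − 1.250000) / (0.567518 − (-0.187071)) = 1.340000 − (0.051077)/(0.754590) = 1.272312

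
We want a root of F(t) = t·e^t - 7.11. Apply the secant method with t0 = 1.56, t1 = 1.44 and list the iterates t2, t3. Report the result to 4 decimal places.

F(1.56) = 0.313761, F(1.44) = -1.032198
t2 = 1.440000 − (-1.032198)·(1.440000 − 1.560000) / (-1.032198 − 0.313761) = 1.440000 − (0.123864)/(-1.345959) = 1.532026
F(1.532026) = -0.020480
t3 = 1.532026 − (-0.020480)·(1.532026 − 1.440000) / (-0.020480 − (-1.032198)) = 1.532026 − (-0.001885)/(1.011718) = 1.533889

1.5320, 1.5339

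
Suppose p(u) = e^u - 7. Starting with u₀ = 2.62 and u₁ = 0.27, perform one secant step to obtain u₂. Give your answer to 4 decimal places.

p(2.62) = 6.735724, p(0.27) = -5.690036
u₂ = 0.270000 − (-5.690036)·(0.270000 − 2.620000) / (-5.690036 − 6.735724) = 0.270000 − (13.371584)/(-12.425759) = 1.346118

1.3461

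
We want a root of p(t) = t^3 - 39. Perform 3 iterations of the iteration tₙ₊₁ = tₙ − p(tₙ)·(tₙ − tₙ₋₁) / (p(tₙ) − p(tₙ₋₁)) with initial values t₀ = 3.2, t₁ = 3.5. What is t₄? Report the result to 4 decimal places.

p(3.2) = -6.232000, p(3.5) = 3.875000
t₂ = 3.500000 − 3.875000·(3.500000 − 3.200000) / (3.875000 − (-6.232000)) = 3.500000 − (1.162500)/(10.107000) = 3.384981
p(3.384981) = -0.214572
t₃ = 3.384981 − (-0.214572)·(3.384981 − 3.500000) / (-0.214572 − 3.875000) = 3.384981 − (0.024680)/(-4.089572) = 3.391016
p(3.391016) = -0.006759
t₄ = 3.391016 − (-0.006759)·(3.391016 − 3.384981) / (-0.006759 − (-0.214572)) = 3.391016 − (-0.000041)/(0.207813) = 3.391212

3.3912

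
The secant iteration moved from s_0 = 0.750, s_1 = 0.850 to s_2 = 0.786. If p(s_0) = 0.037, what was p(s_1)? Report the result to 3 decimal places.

The secant line through (0.750, 0.037) and (0.850, p(s_1)) crosses zero at s_2 = 0.786.
So (0.750, 0.037), (0.850, p(s_1)), (0.786, 0) are collinear:
p(s_1) = 0.037 · (0.850 − 0.786) / (0.750 − 0.786) = 0.037 · (0.06400)/(-0.03600) = -0.06578

-0.066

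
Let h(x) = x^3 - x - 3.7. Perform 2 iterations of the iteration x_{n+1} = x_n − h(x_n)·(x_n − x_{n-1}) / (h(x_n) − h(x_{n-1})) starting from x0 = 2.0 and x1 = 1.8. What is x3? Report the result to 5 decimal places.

1.76112

h(2.0) = 2.3000000, h(1.8) = 0.3320000
x2 = 1.8000000 − 0.3320000·(1.8000000 − 2.0000000) / (0.3320000 − 2.3000000) = 1.8000000 − (-0.0664000)/(-1.9680000) = 1.7662602
h(1.7662602) = 0.0438974
x3 = 1.7662602 − 0.0438974·(1.7662602 − 1.8000000) / (0.0438974 − 0.3320000) = 1.7662602 − (-0.0014811)/(-0.2881026) = 1.7611193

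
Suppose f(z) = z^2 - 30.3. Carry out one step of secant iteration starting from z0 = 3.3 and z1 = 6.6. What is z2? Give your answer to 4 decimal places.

5.2606

f(3.3) = -19.410000, f(6.6) = 13.260000
z2 = 6.600000 − 13.260000·(6.600000 − 3.300000) / (13.260000 − (-19.410000)) = 6.600000 − (43.758000)/(32.670000) = 5.260606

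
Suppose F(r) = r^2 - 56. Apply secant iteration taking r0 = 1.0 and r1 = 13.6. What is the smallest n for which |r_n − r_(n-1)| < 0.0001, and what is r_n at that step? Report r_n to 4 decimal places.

n = 8, r_n = 7.4833

F(1.0) = -55.000000, F(13.6) = 128.960000
r2 = 13.600000 − 128.960000·(12.600000)/(183.960000) = 4.767123;  |Δ| = 8.832877
F(4.767123) = -33.274536
r3 = 4.767123 − (-33.274536)·(-8.832877)/(-162.234536) = 6.578759;  |Δ| = 1.811636
F(6.578759) = -12.719931
r4 = 6.578759 − (-12.719931)·(1.811636)/(20.554605) = 7.699864;  |Δ| = 1.121105
F(7.699864) = 3.287912
r5 = 7.699864 − 3.287912·(1.121105)/(16.007843) = 7.469596;  |Δ| = 0.230268
F(7.469596) = -0.205131
r6 = 7.469596 − (-0.205131)·(-0.230268)/(-3.493044) = 7.483119;  |Δ| = 0.013523
F(7.483119) = -0.002931
r7 = 7.483119 − (-0.002931)·(0.013523)/(0.202200) = 7.483315;  |Δ| = 0.000196
F(7.483315) = 0.000003
r8 = 7.483315 − 0.000003·(0.000196)/(0.002934) = 7.483315;  |Δ| = 0.000000
|r8 − r7| = 0.000000 < 0.0001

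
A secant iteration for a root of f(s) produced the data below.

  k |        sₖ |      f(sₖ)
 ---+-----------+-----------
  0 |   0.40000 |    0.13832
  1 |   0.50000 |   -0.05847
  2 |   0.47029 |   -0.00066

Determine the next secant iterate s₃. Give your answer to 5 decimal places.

0.46995

s₃ = 0.47029 − (-0.00066)·(0.47029 − 0.50000) / (-0.00066 − (-0.05847))
   = 0.47029 − (0.0000196)/(0.0578100) = 0.4699508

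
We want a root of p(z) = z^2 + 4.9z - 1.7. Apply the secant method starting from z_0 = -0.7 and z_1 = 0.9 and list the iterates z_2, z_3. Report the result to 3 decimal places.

0.210, 0.314

p(-0.7) = -4.64000, p(0.9) = 3.52000
z_2 = 0.90000 − 3.52000·(0.90000 − (-0.70000)) / (3.52000 − (-4.64000)) = 0.90000 − (5.63200)/(8.16000) = 0.20980
p(0.20980) = -0.62794
z_3 = 0.20980 − (-0.62794)·(0.20980 − 0.90000) / (-0.62794 − 3.52000) = 0.20980 − (0.43340)/(-4.14794) = 0.31429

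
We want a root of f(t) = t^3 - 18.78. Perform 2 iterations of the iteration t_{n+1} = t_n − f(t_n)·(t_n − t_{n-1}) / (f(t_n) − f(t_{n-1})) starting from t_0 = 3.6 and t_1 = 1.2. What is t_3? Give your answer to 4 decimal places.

f(3.6) = 27.876000, f(1.2) = -17.052000
t_2 = 1.200000 − (-17.052000)·(1.200000 − 3.600000) / (-17.052000 − 27.876000) = 1.200000 − (40.924800)/(-44.928000) = 2.110897
f(2.110897) = -9.374077
t_3 = 2.110897 − (-9.374077)·(2.110897 − 1.200000) / (-9.374077 − (-17.052000)) = 2.110897 − (-8.538823)/(7.677923) = 3.223024

3.2230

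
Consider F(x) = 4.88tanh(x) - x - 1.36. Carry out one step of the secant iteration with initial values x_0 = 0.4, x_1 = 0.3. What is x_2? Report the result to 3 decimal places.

0.372

F(0.4) = 0.09415, F(0.3) = -0.23839
x_2 = 0.30000 − (-0.23839)·(0.30000 − 0.40000) / (-0.23839 − 0.09415) = 0.30000 − (0.02384)/(-0.33255) = 0.37169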